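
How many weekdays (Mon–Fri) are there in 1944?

January 1, 1944 is a Saturday.
The range spans 366 days (inclusive of both endpoints).
366 = 7 × 52 + 2, so there are 52 full weeks plus 2 extra days.
Each full week contributes 5 weekdays (Mon–Fri): 52 × 5 = 260.
The 2 extra days are Saturday, Sunday — none qualify.
Total: 260 + 0 = 260.

260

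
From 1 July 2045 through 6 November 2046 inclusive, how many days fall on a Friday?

1 July 2045 is a Saturday.
The range spans 494 days (inclusive of both endpoints).
494 = 7 × 70 + 4, so there are 70 full weeks plus 4 extra days.
Each full week contributes one Friday: 70 so far.
The 4 extra days are Saturday, Sunday, Monday, Tuesday — none qualify.
Total: 70 + 0 = 70.

70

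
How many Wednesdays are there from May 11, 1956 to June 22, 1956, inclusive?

May 11, 1956 is a Friday.
The range spans 43 days (inclusive of both endpoints).
43 = 7 × 6 + 1, so there are 6 full weeks plus 1 extra day.
Each full week contributes one Wednesday: 6 so far.
The 1 extra day is Friday — none qualify.
Total: 6 + 0 = 6.

6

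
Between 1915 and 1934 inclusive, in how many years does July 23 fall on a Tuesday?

2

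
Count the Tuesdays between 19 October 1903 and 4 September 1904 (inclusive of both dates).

46

19 October 1903 is a Monday.
That's 322 days from start to end, counting both.
322 = 7 × 46, so the span is exactly 46 full weeks.
Each full week contributes one Tuesday: 46 so far.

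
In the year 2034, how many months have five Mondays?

A month has five Mondays exactly when Monday falls within its first (length − 28) days.
Jan: 31 days, starts Sun → 5 of Sun, Mon, Tue ✓
Feb: 28 days, starts Wed → 5 of (none)
Mar: 31 days, starts Wed → 5 of Wed, Thu, Fri
Apr: 30 days, starts Sat → 5 of Sat, Sun
May: 31 days, starts Mon → 5 of Mon, Tue, Wed ✓
Jun: 30 days, starts Thu → 5 of Thu, Fri
Jul: 31 days, starts Sat → 5 of Sat, Sun, Mon ✓
Aug: 31 days, starts Tue → 5 of Tue, Wed, Thu
Sep: 30 days, starts Fri → 5 of Fri, Sat
Oct: 31 days, starts Sun → 5 of Sun, Mon, Tue ✓
Nov: 30 days, starts Wed → 5 of Wed, Thu
Dec: 31 days, starts Fri → 5 of Fri, Sat, Sun
Months with five Mondays: Jan, May, Jul, Oct.

4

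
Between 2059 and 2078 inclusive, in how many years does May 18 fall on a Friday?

Day of week of May 18 in each year:
2059: Sun, 2060: Tue, 2061: Wed, 2062: Thu, 2063: Fri ✓, 2064: Sun, 2065: Mon, 2066: Tue, 2067: Wed, 2068: Fri ✓, 2069: Sat, 2070: Sun, 2071: Mon, 2072: Wed, 2073: Thu, 2074: Fri ✓, 2075: Sat, 2076: Mon, 2077: Tue, 2078: Wed
Fridays: 2063, 2068, 2074.

3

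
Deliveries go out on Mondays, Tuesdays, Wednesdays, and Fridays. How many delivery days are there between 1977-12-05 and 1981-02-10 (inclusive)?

666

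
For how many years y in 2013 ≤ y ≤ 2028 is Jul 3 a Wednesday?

3

Day of week of July 3 in each year:
2013: Wed ✓, 2014: Thu, 2015: Fri, 2016: Sun, 2017: Mon, 2018: Tue, 2019: Wed ✓, 2020: Fri, 2021: Sat, 2022: Sun, 2023: Mon, 2024: Wed ✓, 2025: Thu, 2026: Fri, 2027: Sat, 2028: Mon
Wednesdays: 2013, 2019, 2024.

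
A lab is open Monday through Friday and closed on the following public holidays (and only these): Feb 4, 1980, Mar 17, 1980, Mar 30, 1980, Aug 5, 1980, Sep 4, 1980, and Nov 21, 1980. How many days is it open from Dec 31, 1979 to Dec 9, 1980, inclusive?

242 working days

Dec 31, 1979 is a Monday.
That's 345 days from start to end, counting both.
345 = 7 × 49 + 2, so there are 49 full weeks plus 2 extra days.
Each full week contributes 5 weekdays (Mon–Fri): 49 × 5 = 245.
The 2 extra days are Monday, Tuesday — 2 of them qualify.
Total: 245 + 2 = 247.
Holidays: Feb 4, 1980 (Mon); Mar 17, 1980 (Mon); Mar 30, 1980 (Sun); Aug 5, 1980 (Tue); Sep 4, 1980 (Thu); Nov 21, 1980 (Fri).
5 of the 6 holidays fall on weekdays; the rest are weekends and were already excluded.
Business days: 247 − 5 = 242.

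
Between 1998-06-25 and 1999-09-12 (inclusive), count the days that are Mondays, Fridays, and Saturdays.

1998-06-25 is a Thursday.
From 1998-06-25 to 1999-09-12 is 445 days inclusive.
445 = 7 × 63 + 4, so there are 63 full weeks plus 4 extra days.
Each full week contributes 3 days from the set (Mon, Fri, Sat): 63 × 3 = 189.
The 4 extra days are Thursday, Friday, Saturday, Sunday — 2 of them qualify.
Total: 189 + 2 = 191.

191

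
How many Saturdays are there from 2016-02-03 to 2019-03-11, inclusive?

162 Saturdays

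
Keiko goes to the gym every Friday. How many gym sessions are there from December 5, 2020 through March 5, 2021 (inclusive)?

13 Fridays

December 5, 2020 is a Saturday.
From December 5, 2020 to March 5, 2021 is 91 days inclusive.
91 = 7 × 13, so the span is exactly 13 full weeks.
Each full week contributes one Friday: 13 so far.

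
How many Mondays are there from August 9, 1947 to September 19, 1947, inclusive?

6

August 9, 1947 is a Saturday.
That's 42 days from start to end, counting both.
42 = 7 × 6, so the span is exactly 6 full weeks.
Each full week contributes one Monday: 6 so far.
Total: 6.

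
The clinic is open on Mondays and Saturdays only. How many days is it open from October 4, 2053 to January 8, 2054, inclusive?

28

October 4, 2053 is a Saturday.
The range spans 97 days (inclusive of both endpoints).
97 = 7 × 13 + 6, so there are 13 full weeks plus 6 extra days.
Each full week contributes 2 days from the set (Mon, Sat): 13 × 2 = 26.
The 6 extra days are Saturday, Sunday, Monday, Tuesday, Wednesday, Thursday — 2 of them qualify.
Total: 26 + 2 = 28.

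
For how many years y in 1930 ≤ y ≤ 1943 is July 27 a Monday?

3

Day of week of July 27 in each year:
1930: Sun, 1931: Mon ✓, 1932: Wed, 1933: Thu, 1934: Fri, 1935: Sat, 1936: Mon ✓, 1937: Tue, 1938: Wed, 1939: Thu, 1940: Sat, 1941: Sun, 1942: Mon ✓, 1943: Tue
Mondays: 1931, 1936, 1942.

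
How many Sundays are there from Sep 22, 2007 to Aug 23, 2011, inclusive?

205

Sep 22, 2007 is a Saturday.
From Sep 22, 2007 to Aug 23, 2011 is 1432 days inclusive.
1432 = 7 × 204 + 4, so there are 204 full weeks plus 4 extra days.
Each full week contributes one Sunday: 204 so far.
The 4 extra days are Saturday, Sunday, Monday, Tuesday — 1 of them qualifies.
Total: 204 + 1 = 205.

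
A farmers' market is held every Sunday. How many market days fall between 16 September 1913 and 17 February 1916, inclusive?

16 September 1913 is a Tuesday.
The range spans 885 days (inclusive of both endpoints).
885 = 7 × 126 + 3, so there are 126 full weeks plus 3 extra days.
Each full week contributes one Sunday: 126 so far.
The 3 extra days are Tuesday, Wednesday, Thursday — none qualify.
Total: 126 + 0 = 126.

126 Sundays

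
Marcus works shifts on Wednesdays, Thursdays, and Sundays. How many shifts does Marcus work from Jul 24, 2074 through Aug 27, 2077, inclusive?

485

Jul 24, 2074 is a Tuesday.
That's 1131 days from start to end, counting both.
1131 = 7 × 161 + 4, so there are 161 full weeks plus 4 extra days.
Each full week contributes 3 days from the set (Wed, Thu, Sun): 161 × 3 = 483.
The 4 extra days are Tue, Wed, Thu, Fri — 2 of them qualify.
Total: 483 + 2 = 485.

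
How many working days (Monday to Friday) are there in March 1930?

Mar 1, 1930 is a Saturday.
The range spans 31 days (inclusive of both endpoints).
31 = 7 × 4 + 3, so there are 4 full weeks plus 3 extra days.
Each full week contributes 5 weekdays (Mon–Fri): 4 × 5 = 20.
The 3 extra days are Sat, Sun, Mon — 1 of them qualifies.
Total: 20 + 1 = 21.

21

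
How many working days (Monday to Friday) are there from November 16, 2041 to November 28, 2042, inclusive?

270 weekdays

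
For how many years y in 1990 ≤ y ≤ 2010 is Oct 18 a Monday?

4

Day of week of October 18 in each year:
1990: Thu, 1991: Fri, 1992: Sun, 1993: Mon ✓, 1994: Tue, 1995: Wed, 1996: Fri, 1997: Sat, 1998: Sun, 1999: Mon ✓, 2000: Wed, 2001: Thu, 2002: Fri, 2003: Sat, 2004: Mon ✓, 2005: Tue, 2006: Wed, 2007: Thu, 2008: Sat, 2009: Sun, 2010: Mon ✓
Mondays: 1993, 1999, 2004, 2010.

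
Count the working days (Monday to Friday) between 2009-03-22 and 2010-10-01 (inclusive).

400

2009-03-22 is a Sunday.
From 2009-03-22 to 2010-10-01 is 559 days inclusive.
559 = 7 × 79 + 6, so there are 79 full weeks plus 6 extra days.
Each full week contributes 5 weekdays (Mon–Fri): 79 × 5 = 395.
The 6 extra days are Sun, Mon, Tue, Wed, Thu, Fri — 5 of them qualify.
Total: 395 + 5 = 400.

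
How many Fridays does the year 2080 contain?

52

2080-01-01 is a Monday.
From 2080-01-01 to 2080-12-31 is 366 days inclusive.
366 = 7 × 52 + 2, so there are 52 full weeks plus 2 extra days.
Each full week contributes one Friday: 52 so far.
The 2 extra days are Mon, Tue — none qualify.
Total: 52 + 0 = 52.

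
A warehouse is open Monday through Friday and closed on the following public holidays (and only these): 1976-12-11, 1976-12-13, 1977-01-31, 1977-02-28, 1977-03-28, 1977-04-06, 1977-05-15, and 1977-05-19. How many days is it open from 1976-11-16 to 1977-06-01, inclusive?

136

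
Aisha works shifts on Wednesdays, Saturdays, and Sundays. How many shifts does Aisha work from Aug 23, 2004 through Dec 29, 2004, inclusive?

55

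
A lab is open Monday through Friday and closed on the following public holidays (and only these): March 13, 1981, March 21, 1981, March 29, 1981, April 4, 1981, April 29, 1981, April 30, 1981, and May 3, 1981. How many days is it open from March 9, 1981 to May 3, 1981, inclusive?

March 9, 1981 is a Monday.
That's 56 days from start to end, counting both.
56 = 7 × 8, so the span is exactly 8 full weeks.
Each full week contributes 5 weekdays (Mon–Fri): 8 × 5 = 40.
Holidays: March 13, 1981 (Fri); March 21, 1981 (Sat); March 29, 1981 (Sun); April 4, 1981 (Sat); April 29, 1981 (Wed); April 30, 1981 (Thu); May 3, 1981 (Sun).
3 of the 7 holidays fall on weekdays; the rest are weekends and were already excluded.
Business days: 40 − 3 = 37.

37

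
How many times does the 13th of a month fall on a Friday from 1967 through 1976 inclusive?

Friday-the-13ths by year:
1967: Jan, Oct
1968: Sep, Dec
1969: Jun
1970: Feb, Mar, Nov
1971: Aug
1972: Oct
1973: Apr, Jul
1974: Sep, Dec
1975: Jun
1976: Feb, Aug

17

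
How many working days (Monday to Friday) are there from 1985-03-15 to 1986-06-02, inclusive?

317 weekdays

1985-03-15 is a Friday.
That's 445 days from start to end, counting both.
445 = 7 × 63 + 4, so there are 63 full weeks plus 4 extra days.
Each full week contributes 5 weekdays (Mon–Fri): 63 × 5 = 315.
The 4 extra days are Fri, Sat, Sun, Mon — 2 of them qualify.
Total: 315 + 2 = 317.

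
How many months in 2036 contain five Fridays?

4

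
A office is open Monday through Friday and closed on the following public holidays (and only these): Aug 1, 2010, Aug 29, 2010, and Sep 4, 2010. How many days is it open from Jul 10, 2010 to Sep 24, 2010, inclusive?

Jul 10, 2010 is a Saturday.
The range spans 77 days (inclusive of both endpoints).
77 = 7 × 11, so the span is exactly 11 full weeks.
Each full week contributes 5 weekdays (Mon–Fri): 11 × 5 = 55.
Holidays: Aug 1, 2010 (Sun); Aug 29, 2010 (Sun); Sep 4, 2010 (Sat).
None of the 3 holidays fall on a weekday, so nothing to subtract.
Business days: 55 − 0 = 55.

55 working days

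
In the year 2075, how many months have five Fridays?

4

A month has five Fridays exactly when Friday falls within its first (length − 28) days.
Jan: 31 days, starts Tue → 5 of Tue, Wed, Thu
Feb: 28 days, starts Fri → 5 of (none)
Mar: 31 days, starts Fri → 5 of Fri, Sat, Sun ✓
Apr: 30 days, starts Mon → 5 of Mon, Tue
May: 31 days, starts Wed → 5 of Wed, Thu, Fri ✓
Jun: 30 days, starts Sat → 5 of Sat, Sun
Jul: 31 days, starts Mon → 5 of Mon, Tue, Wed
Aug: 31 days, starts Thu → 5 of Thu, Fri, Sat ✓
Sep: 30 days, starts Sun → 5 of Sun, Mon
Oct: 31 days, starts Tue → 5 of Tue, Wed, Thu
Nov: 30 days, starts Fri → 5 of Fri, Sat ✓
Dec: 31 days, starts Sun → 5 of Sun, Mon, Tue
Months with five Fridays: Mar, May, Aug, Nov.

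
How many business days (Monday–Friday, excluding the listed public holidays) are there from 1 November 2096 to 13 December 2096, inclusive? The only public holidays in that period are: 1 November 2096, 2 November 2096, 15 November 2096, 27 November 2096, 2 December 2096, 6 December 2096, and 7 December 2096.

25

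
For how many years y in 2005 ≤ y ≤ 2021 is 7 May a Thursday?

3

Day of week of May 7 in each year:
2005: Sat, 2006: Sun, 2007: Mon, 2008: Wed, 2009: Thu ✓, 2010: Fri, 2011: Sat, 2012: Mon, 2013: Tue, 2014: Wed, 2015: Thu ✓, 2016: Sat, 2017: Sun, 2018: Mon, 2019: Tue, 2020: Thu ✓, 2021: Fri
Thursdays: 2009, 2015, 2020.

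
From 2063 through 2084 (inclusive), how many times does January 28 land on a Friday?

3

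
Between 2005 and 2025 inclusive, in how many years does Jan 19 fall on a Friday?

Day of week of January 19 in each year:
2005: Wed, 2006: Thu, 2007: Fri ✓, 2008: Sat, 2009: Mon, 2010: Tue, 2011: Wed, 2012: Thu, 2013: Sat, 2014: Sun, 2015: Mon, 2016: Tue, 2017: Thu, 2018: Fri ✓, 2019: Sat, 2020: Sun, 2021: Tue, 2022: Wed, 2023: Thu, 2024: Fri ✓, 2025: Sun
Fridays: 2007, 2018, 2024.

3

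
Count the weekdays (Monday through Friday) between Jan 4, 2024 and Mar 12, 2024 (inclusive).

49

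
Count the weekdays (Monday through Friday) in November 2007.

22 weekdays

Nov 1, 2007 is a Thursday.
The range spans 30 days (inclusive of both endpoints).
30 = 7 × 4 + 2, so there are 4 full weeks plus 2 extra days.
Each full week contributes 5 weekdays (Mon–Fri): 4 × 5 = 20.
The 2 extra days are Thursday, Friday — 2 of them qualify.
Total: 20 + 2 = 22.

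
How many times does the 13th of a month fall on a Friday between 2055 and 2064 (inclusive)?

15

Friday-the-13ths by year:
2055: Aug
2056: Oct
2057: Apr, Jul
2058: Sep, Dec
2059: Jun
2060: Feb, Aug
2061: May
2062: Jan, Oct
2063: Apr, Jul
2064: Jun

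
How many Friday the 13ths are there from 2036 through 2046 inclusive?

Friday-the-13ths by year:
2036: Jun
2037: Feb, Mar, Nov
2038: Aug
2039: May
2040: Jan, Apr, Jul
2041: Sep, Dec
2042: Jun
2043: Feb, Mar, Nov
2044: May
2045: Jan, Oct
2046: Apr, Jul

20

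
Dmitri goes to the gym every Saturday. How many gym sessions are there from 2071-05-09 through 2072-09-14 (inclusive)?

2071-05-09 is a Saturday.
The range spans 495 days (inclusive of both endpoints).
495 = 7 × 70 + 5, so there are 70 full weeks plus 5 extra days.
Each full week contributes one Saturday: 70 so far.
The 5 extra days are Sat, Sun, Mon, Tue, Wed — 1 of them qualifies.
Total: 70 + 1 = 71.

71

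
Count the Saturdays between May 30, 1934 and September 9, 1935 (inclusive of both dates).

May 30, 1934 is a Wednesday.
That's 468 days from start to end, counting both.
468 = 7 × 66 + 6, so there are 66 full weeks plus 6 extra days.
Each full week contributes one Saturday: 66 so far.
The 6 extra days are Wed, Thu, Fri, Sat, Sun, Mon — 1 of them qualifies.
Total: 66 + 1 = 67.

67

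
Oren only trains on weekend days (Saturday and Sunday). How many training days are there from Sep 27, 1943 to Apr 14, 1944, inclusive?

Sep 27, 1943 is a Monday.
The range spans 201 days (inclusive of both endpoints).
201 = 7 × 28 + 5, so there are 28 full weeks plus 5 extra days.
Each full week contributes 2 weekend days (Sat, Sun): 28 × 2 = 56.
The 5 extra days are Mon, Tue, Wed, Thu, Fri — none qualify.
Total: 56 + 0 = 56.

56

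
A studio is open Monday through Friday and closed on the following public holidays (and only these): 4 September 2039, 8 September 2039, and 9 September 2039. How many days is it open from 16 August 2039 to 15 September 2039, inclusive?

21

16 August 2039 is a Tuesday.
The range spans 31 days (inclusive of both endpoints).
31 = 7 × 4 + 3, so there are 4 full weeks plus 3 extra days.
Each full week contributes 5 weekdays (Mon–Fri): 4 × 5 = 20.
The 3 extra days are Tue, Wed, Thu — 3 of them qualify.
Total: 20 + 3 = 23.
Holidays: 4 September 2039 (Sun); 8 September 2039 (Thu); 9 September 2039 (Fri).
2 of the 3 holidays fall on weekdays; the rest are weekends and were already excluded.
Business days: 23 − 2 = 21.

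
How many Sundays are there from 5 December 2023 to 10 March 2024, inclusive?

5 December 2023 is a Tuesday.
The range spans 97 days (inclusive of both endpoints).
97 = 7 × 13 + 6, so there are 13 full weeks plus 6 extra days.
Each full week contributes one Sunday: 13 so far.
The 6 extra days are Tuesday, Wednesday, Thursday, Friday, Saturday, Sunday — 1 of them qualifies.
Total: 13 + 1 = 14.

14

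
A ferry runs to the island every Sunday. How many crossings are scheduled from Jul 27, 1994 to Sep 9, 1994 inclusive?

6 Sundays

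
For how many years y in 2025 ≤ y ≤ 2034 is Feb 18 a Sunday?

1

Day of week of February 18 in each year:
2025: Tue, 2026: Wed, 2027: Thu, 2028: Fri, 2029: Sun ✓, 2030: Mon, 2031: Tue, 2032: Wed, 2033: Fri, 2034: Sat
Sundays: 2029.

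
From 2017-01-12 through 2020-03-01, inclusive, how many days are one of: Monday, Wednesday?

326

2017-01-12 is a Thursday.
The range spans 1145 days (inclusive of both endpoints).
1145 = 7 × 163 + 4, so there are 163 full weeks plus 4 extra days.
Each full week contributes 2 days from the set (Mon, Wed): 163 × 2 = 326.
The 4 extra days are Thu, Fri, Sat, Sun — none qualify.
Total: 326 + 0 = 326.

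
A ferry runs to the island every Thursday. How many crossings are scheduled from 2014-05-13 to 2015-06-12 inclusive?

57

2014-05-13 is a Tuesday.
The range spans 396 days (inclusive of both endpoints).
396 = 7 × 56 + 4, so there are 56 full weeks plus 4 extra days.
Each full week contributes one Thursday: 56 so far.
The 4 extra days are Tuesday, Wednesday, Thursday, Friday — 1 of them qualifies.
Total: 56 + 1 = 57.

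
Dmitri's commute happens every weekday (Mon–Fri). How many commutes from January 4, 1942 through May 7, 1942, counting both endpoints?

January 4, 1942 is a Sunday.
That's 124 days from start to end, counting both.
124 = 7 × 17 + 5, so there are 17 full weeks plus 5 extra days.
Each full week contributes 5 weekdays (Mon–Fri): 17 × 5 = 85.
The 5 extra days are Sunday, Monday, Tuesday, Wednesday, Thursday — 4 of them qualify.
Total: 85 + 4 = 89.

89 weekdays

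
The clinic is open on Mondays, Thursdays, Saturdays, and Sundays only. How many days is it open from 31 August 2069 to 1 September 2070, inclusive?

31 August 2069 is a Saturday.
The range spans 367 days (inclusive of both endpoints).
367 = 7 × 52 + 3, so there are 52 full weeks plus 3 extra days.
Each full week contributes 4 days from the set (Mon, Thu, Sat, Sun): 52 × 4 = 208.
The 3 extra days are Saturday, Sunday, Monday — 3 of them qualify.
Total: 208 + 3 = 211.

211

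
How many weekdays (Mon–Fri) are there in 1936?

262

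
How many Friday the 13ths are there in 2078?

The 13th falls on a Friday when the month's 13th has weekday Fri.
Jan 13 is Thu; Feb 13 is Sun; Mar 13 is Sun; Apr 13 is Wed; May 13 is Fri ✓; Jun 13 is Mon; Jul 13 is Wed; Aug 13 is Sat; Sep 13 is Tue; Oct 13 is Thu; Nov 13 is Sun; Dec 13 is Tue.
Friday the 13ths: May.

1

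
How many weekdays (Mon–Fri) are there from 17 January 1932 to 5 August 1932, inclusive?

145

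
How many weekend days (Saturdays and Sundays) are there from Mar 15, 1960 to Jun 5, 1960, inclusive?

Mar 15, 1960 is a Tuesday.
From Mar 15, 1960 to Jun 5, 1960 is 83 days inclusive.
83 = 7 × 11 + 6, so there are 11 full weeks plus 6 extra days.
Each full week contributes 2 weekend days (Sat, Sun): 11 × 2 = 22.
The 6 extra days are Tuesday, Wednesday, Thursday, Friday, Saturday, Sunday — 2 of them qualify.
Total: 22 + 2 = 24.

24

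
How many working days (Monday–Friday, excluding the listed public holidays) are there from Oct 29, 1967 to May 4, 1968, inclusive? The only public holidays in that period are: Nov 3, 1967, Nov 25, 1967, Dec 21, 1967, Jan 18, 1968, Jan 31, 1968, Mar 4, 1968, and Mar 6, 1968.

Oct 29, 1967 is a Sunday.
From Oct 29, 1967 to May 4, 1968 is 189 days inclusive.
189 = 7 × 27, so the span is exactly 27 full weeks.
Each full week contributes 5 weekdays (Mon–Fri): 27 × 5 = 135.
Total: 135.
Holidays: Nov 3, 1967 (Fri); Nov 25, 1967 (Sat); Dec 21, 1967 (Thu); Jan 18, 1968 (Thu); Jan 31, 1968 (Wed); Mar 4, 1968 (Mon); Mar 6, 1968 (Wed).
6 of the 7 holidays fall on weekdays; the rest are weekends and were already excluded.
Business days: 135 − 6 = 129.

129 working days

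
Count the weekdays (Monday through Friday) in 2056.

260

2056-01-01 is a Saturday.
From 2056-01-01 to 2056-12-31 is 366 days inclusive.
366 = 7 × 52 + 2, so there are 52 full weeks plus 2 extra days.
Each full week contributes 5 weekdays (Mon–Fri): 52 × 5 = 260.
The 2 extra days are Saturday, Sunday — none qualify.
Total: 260 + 0 = 260.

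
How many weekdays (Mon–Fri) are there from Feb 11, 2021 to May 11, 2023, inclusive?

586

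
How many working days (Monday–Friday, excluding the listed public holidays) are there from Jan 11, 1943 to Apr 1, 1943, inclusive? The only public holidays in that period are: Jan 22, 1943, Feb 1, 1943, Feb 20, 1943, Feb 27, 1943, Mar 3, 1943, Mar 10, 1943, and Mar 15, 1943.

54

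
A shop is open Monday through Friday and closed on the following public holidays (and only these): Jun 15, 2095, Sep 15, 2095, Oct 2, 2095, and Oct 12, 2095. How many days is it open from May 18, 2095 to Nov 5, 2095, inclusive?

120

May 18, 2095 is a Wednesday.
From May 18, 2095 to Nov 5, 2095 is 172 days inclusive.
172 = 7 × 24 + 4, so there are 24 full weeks plus 4 extra days.
Each full week contributes 5 weekdays (Mon–Fri): 24 × 5 = 120.
The 4 extra days are Wednesday, Thursday, Friday, Saturday — 3 of them qualify.
Total: 120 + 3 = 123.
Holidays: Jun 15, 2095 (Wed); Sep 15, 2095 (Thu); Oct 2, 2095 (Sun); Oct 12, 2095 (Wed).
3 of the 4 holidays fall on weekdays; the rest are weekends and were already excluded.
Business days: 123 − 3 = 120.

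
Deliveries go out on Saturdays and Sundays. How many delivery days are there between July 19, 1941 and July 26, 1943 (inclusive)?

212

July 19, 1941 is a Saturday.
That's 738 days from start to end, counting both.
738 = 7 × 105 + 3, so there are 105 full weeks plus 3 extra days.
Each full week contributes 2 days from the set (Sat, Sun): 105 × 2 = 210.
The 3 extra days are Sat, Sun, Mon — 2 of them qualify.
Total: 210 + 2 = 212.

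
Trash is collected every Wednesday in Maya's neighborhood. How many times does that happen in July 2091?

Jul 1, 2091 is a Sunday.
From Jul 1, 2091 to Jul 31, 2091 is 31 days inclusive.
31 = 7 × 4 + 3, so there are 4 full weeks plus 3 extra days.
Each full week contributes one Wednesday: 4 so far.
The 3 extra days are Sunday, Monday, Tuesday — none qualify.
Total: 4 + 0 = 4.

4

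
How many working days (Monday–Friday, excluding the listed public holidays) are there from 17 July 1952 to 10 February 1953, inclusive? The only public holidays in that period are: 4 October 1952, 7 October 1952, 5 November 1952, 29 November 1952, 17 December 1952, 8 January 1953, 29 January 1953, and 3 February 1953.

17 July 1952 is a Thursday.
The range spans 209 days (inclusive of both endpoints).
209 = 7 × 29 + 6, so there are 29 full weeks plus 6 extra days.
Each full week contributes 5 weekdays (Mon–Fri): 29 × 5 = 145.
The 6 extra days are Thursday, Friday, Saturday, Sunday, Monday, Tuesday — 4 of them qualify.
Total: 145 + 4 = 149.
Holidays: 4 October 1952 (Sat); 7 October 1952 (Tue); 5 November 1952 (Wed); 29 November 1952 (Sat); 17 December 1952 (Wed); 8 January 1953 (Thu); 29 January 1953 (Thu); 3 February 1953 (Tue).
6 of the 8 holidays fall on weekdays; the rest are weekends and were already excluded.
Business days: 149 − 6 = 143.

143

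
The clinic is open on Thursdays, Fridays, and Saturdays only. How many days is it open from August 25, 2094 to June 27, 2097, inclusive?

August 25, 2094 is a Wednesday.
The range spans 1038 days (inclusive of both endpoints).
1038 = 7 × 148 + 2, so there are 148 full weeks plus 2 extra days.
Each full week contributes 3 days from the set (Thu, Fri, Sat): 148 × 3 = 444.
The 2 extra days are Wednesday, Thursday — 1 of them qualifies.
Total: 444 + 1 = 445.

445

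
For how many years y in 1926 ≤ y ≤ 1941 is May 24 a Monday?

Day of week of May 24 in each year:
1926: Mon ✓, 1927: Tue, 1928: Thu, 1929: Fri, 1930: Sat, 1931: Sun, 1932: Tue, 1933: Wed, 1934: Thu, 1935: Fri, 1936: Sun, 1937: Mon ✓, 1938: Tue, 1939: Wed, 1940: Fri, 1941: Sat
Mondays: 1926, 1937.

2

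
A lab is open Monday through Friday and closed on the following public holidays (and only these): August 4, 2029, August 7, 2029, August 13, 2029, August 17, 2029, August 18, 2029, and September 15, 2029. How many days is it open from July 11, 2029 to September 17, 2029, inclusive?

July 11, 2029 is a Wednesday.
From July 11, 2029 to September 17, 2029 is 69 days inclusive.
69 = 7 × 9 + 6, so there are 9 full weeks plus 6 extra days.
Each full week contributes 5 weekdays (Mon–Fri): 9 × 5 = 45.
The 6 extra days are Wednesday, Thursday, Friday, Saturday, Sunday, Monday — 4 of them qualify.
Total: 45 + 4 = 49.
Holidays: August 4, 2029 (Sat); August 7, 2029 (Tue); August 13, 2029 (Mon); August 17, 2029 (Fri); August 18, 2029 (Sat); September 15, 2029 (Sat).
3 of the 6 holidays fall on weekdays; the rest are weekends and were already excluded.
Business days: 49 − 3 = 46.

46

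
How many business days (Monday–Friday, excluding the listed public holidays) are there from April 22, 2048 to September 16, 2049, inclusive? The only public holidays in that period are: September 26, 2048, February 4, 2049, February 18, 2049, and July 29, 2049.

April 22, 2048 is a Wednesday.
The range spans 513 days (inclusive of both endpoints).
513 = 7 × 73 + 2, so there are 73 full weeks plus 2 extra days.
Each full week contributes 5 weekdays (Mon–Fri): 73 × 5 = 365.
The 2 extra days are Wednesday, Thursday — 2 of them qualify.
Total: 365 + 2 = 367.
Holidays: September 26, 2048 (Sat); February 4, 2049 (Thu); February 18, 2049 (Thu); July 29, 2049 (Thu).
3 of the 4 holidays fall on weekdays; the rest are weekends and were already excluded.
Business days: 367 − 3 = 364.

364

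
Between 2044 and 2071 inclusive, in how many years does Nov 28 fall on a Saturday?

Day of week of November 28 in each year:
2044: Mon, 2045: Tue, 2046: Wed, 2047: Thu, 2048: Sat ✓, 2049: Sun, 2050: Mon, 2051: Tue, 2052: Thu, 2053: Fri, 2054: Sat ✓, 2055: Sun, 2056: Tue, 2057: Wed, 2058: Thu, 2059: Fri, 2060: Sun, 2061: Mon, 2062: Tue, 2063: Wed, 2064: Fri, 2065: Sat ✓, 2066: Sun, 2067: Mon, 2068: Wed, 2069: Thu, 2070: Fri, 2071: Sat ✓
Saturdays: 2048, 2054, 2065, 2071.

4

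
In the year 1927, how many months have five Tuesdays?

A month has five Tuesdays exactly when Tuesday falls within its first (length − 28) days.
Jan: 31 days, starts Sat → 5 of Sat, Sun, Mon
Feb: 28 days, starts Tue → 5 of (none)
Mar: 31 days, starts Tue → 5 of Tue, Wed, Thu ✓
Apr: 30 days, starts Fri → 5 of Fri, Sat
May: 31 days, starts Sun → 5 of Sun, Mon, Tue ✓
Jun: 30 days, starts Wed → 5 of Wed, Thu
Jul: 31 days, starts Fri → 5 of Fri, Sat, Sun
Aug: 31 days, starts Mon → 5 of Mon, Tue, Wed ✓
Sep: 30 days, starts Thu → 5 of Thu, Fri
Oct: 31 days, starts Sat → 5 of Sat, Sun, Mon
Nov: 30 days, starts Tue → 5 of Tue, Wed ✓
Dec: 31 days, starts Thu → 5 of Thu, Fri, Sat
Months with five Tuesdays: Mar, May, Aug, Nov.

4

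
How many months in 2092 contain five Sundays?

4

A month has five Sundays exactly when Sunday falls within its first (length − 28) days.
Jan: 31 days, starts Tue → 5 of Tue, Wed, Thu
Feb: 29 days, starts Fri → 5 of Fri
Mar: 31 days, starts Sat → 5 of Sat, Sun, Mon ✓
Apr: 30 days, starts Tue → 5 of Tue, Wed
May: 31 days, starts Thu → 5 of Thu, Fri, Sat
Jun: 30 days, starts Sun → 5 of Sun, Mon ✓
Jul: 31 days, starts Tue → 5 of Tue, Wed, Thu
Aug: 31 days, starts Fri → 5 of Fri, Sat, Sun ✓
Sep: 30 days, starts Mon → 5 of Mon, Tue
Oct: 31 days, starts Wed → 5 of Wed, Thu, Fri
Nov: 30 days, starts Sat → 5 of Sat, Sun ✓
Dec: 31 days, starts Mon → 5 of Mon, Tue, Wed
Months with five Sundays: Mar, Jun, Aug, Nov.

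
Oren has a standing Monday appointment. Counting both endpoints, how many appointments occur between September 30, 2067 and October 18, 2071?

211

September 30, 2067 is a Friday.
That's 1480 days from start to end, counting both.
1480 = 7 × 211 + 3, so there are 211 full weeks plus 3 extra days.
Each full week contributes one Monday: 211 so far.
The 3 extra days are Friday, Saturday, Sunday — none qualify.
Total: 211 + 0 = 211.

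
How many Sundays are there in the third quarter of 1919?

1919-07-01 is a Tuesday.
From 1919-07-01 to 1919-09-30 is 92 days inclusive.
92 = 7 × 13 + 1, so there are 13 full weeks plus 1 extra day.
Each full week contributes one Sunday: 13 so far.
The 1 extra day is Tuesday — none qualify.
Total: 13 + 0 = 13.

13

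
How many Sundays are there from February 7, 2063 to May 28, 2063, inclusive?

February 7, 2063 is a Wednesday.
That's 111 days from start to end, counting both.
111 = 7 × 15 + 6, so there are 15 full weeks plus 6 extra days.
Each full week contributes one Sunday: 15 so far.
The 6 extra days are Wed, Thu, Fri, Sat, Sun, Mon — 1 of them qualifies.
Total: 15 + 1 = 16.

16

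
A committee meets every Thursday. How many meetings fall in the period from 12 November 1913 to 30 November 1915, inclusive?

107 Thursdays

12 November 1913 is a Wednesday.
From 12 November 1913 to 30 November 1915 is 749 days inclusive.
749 = 7 × 107, so the span is exactly 107 full weeks.
Each full week contributes one Thursday: 107 so far.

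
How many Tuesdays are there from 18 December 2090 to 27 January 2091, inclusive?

18 December 2090 is a Monday.
The range spans 41 days (inclusive of both endpoints).
41 = 7 × 5 + 6, so there are 5 full weeks plus 6 extra days.
Each full week contributes one Tuesday: 5 so far.
The 6 extra days are Mon, Tue, Wed, Thu, Fri, Sat — 1 of them qualifies.
Total: 5 + 1 = 6.

6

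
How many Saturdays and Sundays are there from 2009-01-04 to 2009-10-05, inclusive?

2009-01-04 is a Sunday.
That's 275 days from start to end, counting both.
275 = 7 × 39 + 2, so there are 39 full weeks plus 2 extra days.
Each full week contributes 2 weekend days (Sat, Sun): 39 × 2 = 78.
The 2 extra days are Sun, Mon — 1 of them qualifies.
Total: 78 + 1 = 79.

79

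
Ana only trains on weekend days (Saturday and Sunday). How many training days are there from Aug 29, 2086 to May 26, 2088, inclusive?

Aug 29, 2086 is a Thursday.
From Aug 29, 2086 to May 26, 2088 is 637 days inclusive.
637 = 7 × 91, so the span is exactly 91 full weeks.
Each full week contributes 2 weekend days (Sat, Sun): 91 × 2 = 182.
Total: 182.

182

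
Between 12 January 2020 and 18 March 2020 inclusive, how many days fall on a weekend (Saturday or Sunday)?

12 January 2020 is a Sunday.
From 12 January 2020 to 18 March 2020 is 67 days inclusive.
67 = 7 × 9 + 4, so there are 9 full weeks plus 4 extra days.
Each full week contributes 2 weekend days (Sat, Sun): 9 × 2 = 18.
The 4 extra days are Sunday, Monday, Tuesday, Wednesday — 1 of them qualifies.
Total: 18 + 1 = 19.

19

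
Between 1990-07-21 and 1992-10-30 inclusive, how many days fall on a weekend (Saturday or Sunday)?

1990-07-21 is a Saturday.
That's 833 days from start to end, counting both.
833 = 7 × 119, so the span is exactly 119 full weeks.
Each full week contributes 2 weekend days (Sat, Sun): 119 × 2 = 238.
Total: 238.

238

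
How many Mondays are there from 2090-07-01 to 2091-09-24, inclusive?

2090-07-01 is a Saturday.
The range spans 451 days (inclusive of both endpoints).
451 = 7 × 64 + 3, so there are 64 full weeks plus 3 extra days.
Each full week contributes one Monday: 64 so far.
The 3 extra days are Saturday, Sunday, Monday — 1 of them qualifies.
Total: 64 + 1 = 65.

65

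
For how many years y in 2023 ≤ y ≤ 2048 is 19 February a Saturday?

3

Day of week of February 19 in each year:
2023: Sun, 2024: Mon, 2025: Wed, 2026: Thu, 2027: Fri, 2028: Sat ✓, 2029: Mon, 2030: Tue, 2031: Wed, 2032: Thu, 2033: Sat ✓, 2034: Sun, 2035: Mon, 2036: Tue, 2037: Thu, 2038: Fri, 2039: Sat ✓, 2040: Sun, 2041: Tue, 2042: Wed, 2043: Thu, 2044: Fri, 2045: Sun, 2046: Mon, 2047: Tue, 2048: Wed
Saturdays: 2028, 2033, 2039.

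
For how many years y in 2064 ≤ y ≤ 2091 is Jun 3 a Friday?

4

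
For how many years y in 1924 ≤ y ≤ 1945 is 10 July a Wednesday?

Day of week of July 10 in each year:
1924: Thu, 1925: Fri, 1926: Sat, 1927: Sun, 1928: Tue, 1929: Wed ✓, 1930: Thu, 1931: Fri, 1932: Sun, 1933: Mon, 1934: Tue, 1935: Wed ✓, 1936: Fri, 1937: Sat, 1938: Sun, 1939: Mon, 1940: Wed ✓, 1941: Thu, 1942: Fri, 1943: Sat, 1944: Mon, 1945: Tue
Wednesdays: 1929, 1935, 1940.

3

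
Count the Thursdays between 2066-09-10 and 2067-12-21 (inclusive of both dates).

66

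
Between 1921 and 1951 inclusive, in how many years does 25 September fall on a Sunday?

5

Day of week of September 25 in each year:
1921: Sun ✓, 1922: Mon, 1923: Tue, 1924: Thu, 1925: Fri, 1926: Sat, 1927: Sun ✓, 1928: Tue, 1929: Wed, 1930: Thu, 1931: Fri, 1932: Sun ✓, 1933: Mon, 1934: Tue, 1935: Wed, 1936: Fri, 1937: Sat, 1938: Sun ✓, 1939: Mon, 1940: Wed, 1941: Thu, 1942: Fri, 1943: Sat, 1944: Mon, 1945: Tue, 1946: Wed, 1947: Thu, 1948: Sat, 1949: Sun ✓, 1950: Mon, 1951: Tue
Sundays: 1921, 1927, 1932, 1938, 1949.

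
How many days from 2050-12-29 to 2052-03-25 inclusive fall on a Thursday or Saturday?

2050-12-29 is a Thursday.
The range spans 453 days (inclusive of both endpoints).
453 = 7 × 64 + 5, so there are 64 full weeks plus 5 extra days.
Each full week contributes 2 days from the set (Thu, Sat): 64 × 2 = 128.
The 5 extra days are Thursday, Friday, Saturday, Sunday, Monday — 2 of them qualify.
Total: 128 + 2 = 130.

130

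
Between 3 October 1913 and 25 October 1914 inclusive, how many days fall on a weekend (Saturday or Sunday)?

3 October 1913 is a Friday.
The range spans 388 days (inclusive of both endpoints).
388 = 7 × 55 + 3, so there are 55 full weeks plus 3 extra days.
Each full week contributes 2 weekend days (Sat, Sun): 55 × 2 = 110.
The 3 extra days are Fri, Sat, Sun — 2 of them qualify.
Total: 110 + 2 = 112.

112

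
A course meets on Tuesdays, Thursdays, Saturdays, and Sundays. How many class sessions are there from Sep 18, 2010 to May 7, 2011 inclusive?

Sep 18, 2010 is a Saturday.
From Sep 18, 2010 to May 7, 2011 is 232 days inclusive.
232 = 7 × 33 + 1, so there are 33 full weeks plus 1 extra day.
Each full week contributes 4 days from the set (Tue, Thu, Sat, Sun): 33 × 4 = 132.
The 1 extra day is Saturday — 1 of them qualifies.
Total: 132 + 1 = 133.

133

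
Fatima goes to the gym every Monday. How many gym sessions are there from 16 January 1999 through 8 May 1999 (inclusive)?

16 January 1999 is a Saturday.
From 16 January 1999 to 8 May 1999 is 113 days inclusive.
113 = 7 × 16 + 1, so there are 16 full weeks plus 1 extra day.
Each full week contributes one Monday: 16 so far.
The 1 extra day is Sat — none qualify.
Total: 16 + 0 = 16.

16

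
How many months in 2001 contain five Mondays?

A month has five Mondays exactly when Monday falls within its first (length − 28) days.
Jan: 31 days, starts Mon → 5 of Mon, Tue, Wed ✓
Feb: 28 days, starts Thu → 5 of (none)
Mar: 31 days, starts Thu → 5 of Thu, Fri, Sat
Apr: 30 days, starts Sun → 5 of Sun, Mon ✓
May: 31 days, starts Tue → 5 of Tue, Wed, Thu
Jun: 30 days, starts Fri → 5 of Fri, Sat
Jul: 31 days, starts Sun → 5 of Sun, Mon, Tue ✓
Aug: 31 days, starts Wed → 5 of Wed, Thu, Fri
Sep: 30 days, starts Sat → 5 of Sat, Sun
Oct: 31 days, starts Mon → 5 of Mon, Tue, Wed ✓
Nov: 30 days, starts Thu → 5 of Thu, Fri
Dec: 31 days, starts Sat → 5 of Sat, Sun, Mon ✓
Months with five Mondays: Jan, Apr, Jul, Oct, Dec.

5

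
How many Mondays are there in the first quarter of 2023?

Jan 1, 2023 is a Sunday.
From Jan 1, 2023 to Mar 31, 2023 is 90 days inclusive.
90 = 7 × 12 + 6, so there are 12 full weeks plus 6 extra days.
Each full week contributes one Monday: 12 so far.
The 6 extra days are Sun, Mon, Tue, Wed, Thu, Fri — 1 of them qualifies.
Total: 12 + 1 = 13.

13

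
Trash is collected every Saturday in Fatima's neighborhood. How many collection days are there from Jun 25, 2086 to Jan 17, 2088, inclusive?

Jun 25, 2086 is a Tuesday.
That's 572 days from start to end, counting both.
572 = 7 × 81 + 5, so there are 81 full weeks plus 5 extra days.
Each full week contributes one Saturday: 81 so far.
The 5 extra days are Tue, Wed, Thu, Fri, Sat — 1 of them qualifies.
Total: 81 + 1 = 82.

82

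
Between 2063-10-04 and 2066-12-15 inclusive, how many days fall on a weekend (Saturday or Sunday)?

2063-10-04 is a Thursday.
That's 1169 days from start to end, counting both.
1169 = 7 × 167, so the span is exactly 167 full weeks.
Each full week contributes 2 weekend days (Sat, Sun): 167 × 2 = 334.
Total: 334.

334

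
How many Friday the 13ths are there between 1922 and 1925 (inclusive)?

Friday-the-13ths by year:
1922: Jan, Oct
1923: Apr, Jul
1924: Jun
1925: Feb, Mar, Nov

8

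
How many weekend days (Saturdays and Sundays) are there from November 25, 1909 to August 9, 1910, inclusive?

74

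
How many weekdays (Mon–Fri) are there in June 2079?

2079-06-01 is a Thursday.
The range spans 30 days (inclusive of both endpoints).
30 = 7 × 4 + 2, so there are 4 full weeks plus 2 extra days.
Each full week contributes 5 weekdays (Mon–Fri): 4 × 5 = 20.
The 2 extra days are Thu, Fri — 2 of them qualify.
Total: 20 + 2 = 22.

22 weekdays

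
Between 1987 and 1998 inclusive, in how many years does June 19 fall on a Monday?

Day of week of June 19 in each year:
1987: Fri, 1988: Sun, 1989: Mon ✓, 1990: Tue, 1991: Wed, 1992: Fri, 1993: Sat, 1994: Sun, 1995: Mon ✓, 1996: Wed, 1997: Thu, 1998: Fri
Mondays: 1989, 1995.

2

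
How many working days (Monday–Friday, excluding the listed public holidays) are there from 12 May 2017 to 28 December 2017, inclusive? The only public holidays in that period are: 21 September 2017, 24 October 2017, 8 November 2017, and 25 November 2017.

12 May 2017 is a Friday.
That's 231 days from start to end, counting both.
231 = 7 × 33, so the span is exactly 33 full weeks.
Each full week contributes 5 weekdays (Mon–Fri): 33 × 5 = 165.
Total: 165.
Holidays: 21 September 2017 (Thu); 24 October 2017 (Tue); 8 November 2017 (Wed); 25 November 2017 (Sat).
3 of the 4 holidays fall on weekdays; the rest are weekends and were already excluded.
Business days: 165 − 3 = 162.

162 working days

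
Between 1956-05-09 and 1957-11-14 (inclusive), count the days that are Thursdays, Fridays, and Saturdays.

238

1956-05-09 is a Wednesday.
That's 555 days from start to end, counting both.
555 = 7 × 79 + 2, so there are 79 full weeks plus 2 extra days.
Each full week contributes 3 days from the set (Thu, Fri, Sat): 79 × 3 = 237.
The 2 extra days are Wednesday, Thursday — 1 of them qualifies.
Total: 237 + 1 = 238.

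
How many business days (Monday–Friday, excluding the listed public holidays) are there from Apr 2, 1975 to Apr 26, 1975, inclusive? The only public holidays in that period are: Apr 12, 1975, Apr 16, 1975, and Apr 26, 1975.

17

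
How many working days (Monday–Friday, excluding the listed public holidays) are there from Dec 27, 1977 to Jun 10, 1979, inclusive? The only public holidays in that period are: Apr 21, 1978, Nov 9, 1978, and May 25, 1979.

376 working days

Dec 27, 1977 is a Tuesday.
The range spans 531 days (inclusive of both endpoints).
531 = 7 × 75 + 6, so there are 75 full weeks plus 6 extra days.
Each full week contributes 5 weekdays (Mon–Fri): 75 × 5 = 375.
The 6 extra days are Tue, Wed, Thu, Fri, Sat, Sun — 4 of them qualify.
Total: 375 + 4 = 379.
Holidays: Apr 21, 1978 (Fri); Nov 9, 1978 (Thu); May 25, 1979 (Fri).
All 3 holidays fall on weekdays, so subtract 3.
Business days: 379 − 3 = 376.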